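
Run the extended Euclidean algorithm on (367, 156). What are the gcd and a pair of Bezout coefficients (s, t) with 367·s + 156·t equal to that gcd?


Euclidean algorithm on (367, 156) — divide until remainder is 0:
  367 = 2 · 156 + 55
  156 = 2 · 55 + 46
  55 = 1 · 46 + 9
  46 = 5 · 9 + 1
  9 = 9 · 1 + 0
gcd(367, 156) = 1.
Track Bezout coefficients alongside the remainders: start with r₀ = 367 = a·1 + b·0 (s = 1, t = 0) and r₁ = 156 = a·0 + b·1 (s = 0, t = 1); each new remainder r_{k+1} = r_{k-1} − q_k·r_k inherits s_{k+1} = s_{k-1} − q_k·s_k, t_{k+1} = t_{k-1} − q_k·t_k, so r_k = a·s_k + b·t_k at every step:
  q = 2: r = 55, s = 1 − 2·0 = 1, t = 0 − 2·1 = -2  (check: 367·1 + 156·(-2) = 55)
  q = 2: r = 46, s = 0 − 2·1 = -2, t = 1 − 2·(-2) = 5  (check: 367·(-2) + 156·5 = 46)
  q = 1: r = 9, s = 1 − 1·(-2) = 3, t = -2 − 1·5 = -7  (check: 367·3 + 156·(-7) = 9)
  q = 5: r = 1, s = -2 − 5·3 = -17, t = 5 − 5·(-7) = 40  (check: 367·(-17) + 156·40 = 1)
The row with r = 1 (the gcd) gives the Bezout coefficients s = -17, t = 40.
Result: 367 · (-17) + 156 · (40) = 1.

gcd(367, 156) = 1; s = -17, t = 40 (check: 367·(-17) + 156·40 = 1).


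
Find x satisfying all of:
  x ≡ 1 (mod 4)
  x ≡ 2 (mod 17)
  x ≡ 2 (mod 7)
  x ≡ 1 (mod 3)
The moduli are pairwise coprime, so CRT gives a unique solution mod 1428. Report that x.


Product of moduli M = 4 · 17 · 7 · 3 = 1428.
Merge one congruence at a time:
  Start: x ≡ 1 (mod 4).
  Combine with x ≡ 2 (mod 17); new modulus lcm = 68.
    Write x = 1 + 4·t and substitute into x ≡ 2 (mod 17): 4·t ≡ 2 − 1 = 1 (mod 17).
    The inverse of 4 mod 17 is 13 (since 4·13 = 52 = 3·17 + 1), so t ≡ 13·1 = 13 ≡ 13 (mod 17).
    Then x = 1 + 4·13 = 53, valid modulo lcm(4, 17) = 68: x ≡ 53 (mod 68).
  Combine with x ≡ 2 (mod 7); new modulus lcm = 476.
    Write x = 53 + 68·t and substitute into x ≡ 2 (mod 7): 68·t ≡ 2 − 53 = -51 (mod 7).
    Reduce coefficients mod 7: 5·t ≡ 5 (mod 7).
    The inverse of 5 mod 7 is 3 (since 5·3 = 15 = 2·7 + 1), so t ≡ 3·5 = 15 ≡ 1 (mod 7).
    Then x = 53 + 68·1 = 121, valid modulo lcm(68, 7) = 476: x ≡ 121 (mod 476).
  Combine with x ≡ 1 (mod 3); new modulus lcm = 1428.
    Write x = 121 + 476·t and substitute into x ≡ 1 (mod 3): 476·t ≡ 1 − 121 = -120 (mod 3).
    Reduce coefficients mod 3: 2·t ≡ 0 (mod 3).
    The inverse of 2 mod 3 is 2 (since 2·2 = 4 = 1·3 + 1), so t ≡ 2·0 = 0 ≡ 0 (mod 3).
    Then x = 121 + 476·0 = 121, valid modulo lcm(476, 3) = 1428: x ≡ 121 (mod 1428).
Verify against each original: 121 mod 4 = 1, 121 mod 17 = 2, 121 mod 7 = 2, 121 mod 3 = 1.

x ≡ 121 (mod 1428).


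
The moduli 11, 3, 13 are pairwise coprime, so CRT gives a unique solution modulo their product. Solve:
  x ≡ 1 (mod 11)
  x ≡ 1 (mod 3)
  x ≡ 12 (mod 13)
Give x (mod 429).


Moduli 11, 3, 13 are pairwise coprime; by CRT there is a unique solution modulo M = 11 · 3 · 13 = 429.
Solve pairwise, accumulating the modulus:
  Start with x ≡ 1 (mod 11).
  Combine with x ≡ 1 (mod 3): since gcd(11, 3) = 1, we get a unique residue mod 33.
    Write x = 1 + 11·t and substitute into x ≡ 1 (mod 3): 11·t ≡ 1 − 1 = 0 (mod 3).
    Reduce coefficients mod 3: 2·t ≡ 0 (mod 3).
    The inverse of 2 mod 3 is 2 (since 2·2 = 4 = 1·3 + 1), so t ≡ 2·0 = 0 ≡ 0 (mod 3).
    Then x = 1 + 11·0 = 1, valid modulo lcm(11, 3) = 33: x ≡ 1 (mod 33).
  Combine with x ≡ 12 (mod 13): since gcd(33, 13) = 1, we get a unique residue mod 429.
    Write x = 1 + 33·t and substitute into x ≡ 12 (mod 13): 33·t ≡ 12 − 1 = 11 (mod 13).
    Reduce coefficients mod 13: 7·t ≡ 11 (mod 13).
    The inverse of 7 mod 13 is 2 (since 7·2 = 14 = 1·13 + 1), so t ≡ 2·11 = 22 ≡ 9 (mod 13).
    Then x = 1 + 33·9 = 298, valid modulo lcm(33, 13) = 429: x ≡ 298 (mod 429).
Verify: 298 mod 11 = 1 ✓, 298 mod 3 = 1 ✓, 298 mod 13 = 12 ✓.

x ≡ 298 (mod 429).


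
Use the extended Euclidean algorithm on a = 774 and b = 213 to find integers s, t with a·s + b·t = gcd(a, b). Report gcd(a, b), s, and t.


Euclidean algorithm on (774, 213) — divide until remainder is 0:
  774 = 3 · 213 + 135
  213 = 1 · 135 + 78
  135 = 1 · 78 + 57
  78 = 1 · 57 + 21
  57 = 2 · 21 + 15
  21 = 1 · 15 + 6
  15 = 2 · 6 + 3
  6 = 2 · 3 + 0
gcd(774, 213) = 3.
Track Bezout coefficients alongside the remainders: start with r₀ = 774 = a·1 + b·0 (s = 1, t = 0) and r₁ = 213 = a·0 + b·1 (s = 0, t = 1); each new remainder r_{k+1} = r_{k-1} − q_k·r_k inherits s_{k+1} = s_{k-1} − q_k·s_k, t_{k+1} = t_{k-1} − q_k·t_k, so r_k = a·s_k + b·t_k at every step:
  q = 3: r = 135, s = 1 − 3·0 = 1, t = 0 − 3·1 = -3  (check: 774·1 + 213·(-3) = 135)
  q = 1: r = 78, s = 0 − 1·1 = -1, t = 1 − 1·(-3) = 4  (check: 774·(-1) + 213·4 = 78)
  q = 1: r = 57, s = 1 − 1·(-1) = 2, t = -3 − 1·4 = -7  (check: 774·2 + 213·(-7) = 57)
  q = 1: r = 21, s = -1 − 1·2 = -3, t = 4 − 1·(-7) = 11  (check: 774·(-3) + 213·11 = 21)
  q = 2: r = 15, s = 2 − 2·(-3) = 8, t = -7 − 2·11 = -29  (check: 774·8 + 213·(-29) = 15)
  q = 1: r = 6, s = -3 − 1·8 = -11, t = 11 − 1·(-29) = 40  (check: 774·(-11) + 213·40 = 6)
  q = 2: r = 3, s = 8 − 2·(-11) = 30, t = -29 − 2·40 = -109  (check: 774·30 + 213·(-109) = 3)
The row with r = 3 (the gcd) gives the Bezout coefficients s = 30, t = -109.
Result: 774 · (30) + 213 · (-109) = 3.

gcd(774, 213) = 3; s = 30, t = -109 (check: 774·30 + 213·(-109) = 3).


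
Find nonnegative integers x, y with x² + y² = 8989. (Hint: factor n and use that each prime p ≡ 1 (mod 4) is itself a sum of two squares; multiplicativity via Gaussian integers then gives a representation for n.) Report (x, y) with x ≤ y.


Step 1: Factor n = 8989 = 89 · 101.
Step 2: Check the mod-4 condition on each prime factor: 89 ≡ 1 (mod 4), exponent 1; 101 ≡ 1 (mod 4), exponent 1.
All primes ≡ 3 (mod 4) appear to even exponent (or don't appear), so by the two-squares theorem n IS expressible as a sum of two squares.
Step 3: Build a representation. Here n = 89 · 101 is a product of primes ≡ 1 (mod 4). Each prime p ≡ 1 (mod 4) is itself a sum of two squares; find a² by testing p − a² for a perfect square:
  89: 89 − 1² = 88, 89 − 2² = 85, 89 − 3² = 80, 89 − 4² = 73, 89 − 5² = 64 = 8² ⇒ 89 = 5² + 8².
  101: 101 − 1² = 100 = 10² ⇒ 101 = 1² + 10².
  Combine using the Brahmagupta–Fibonacci identity (a² + b²)(c² + d²) = (ac − bd)² + (ad + bc)² = (ac + bd)² + (ad − bc)²:
  89 · 101 = 8989: from (5² + 8²)(1² + 10²), take (5·1 − 8·10, 5·10 + 8·1) = (5 − 80, 50 + 8) = (-75, 58); dropping signs (only squares matter) gives (75, 58); check 75² + 58² = 5625 + 3364 = 8989 ✓.
Step 4: Order so x ≤ y and verify: 58² + 75² = 3364 + 5625 = 8989 = n. ✓

n = 8989 = 58² + 75² (one valid representation with x ≤ y).


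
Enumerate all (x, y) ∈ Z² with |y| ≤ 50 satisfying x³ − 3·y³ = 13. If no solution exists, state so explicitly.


The equation is x³ - 3y³ = 13. For fixed y, x³ = 3·y³ + 13, so a solution requires the RHS to be a perfect cube.
Strategy: iterate y from -50 to 50, compute RHS = 3·y³ + 13, and check whether it is a (positive or negative) perfect cube.
Check small values of y:
  y = 0: RHS = 13 is not a perfect cube.
  y = 1: RHS = 16 is not a perfect cube.
  y = -1: RHS = 10 is not a perfect cube.
  y = 2: RHS = 37 is not a perfect cube.
  y = -2: RHS = -11 is not a perfect cube.
  y = 3: RHS = 94 is not a perfect cube.
  y = -3: RHS = -68 is not a perfect cube.
Continuing the search up to |y| = 50 finds no solutions either.
No (x, y) in the scanned range satisfies the equation.

No integer solutions with |y| ≤ 50.


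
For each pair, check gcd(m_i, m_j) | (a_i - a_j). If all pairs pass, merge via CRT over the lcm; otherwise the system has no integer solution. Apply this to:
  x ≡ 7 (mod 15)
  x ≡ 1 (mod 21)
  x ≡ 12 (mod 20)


Moduli 15, 21, 20 are not pairwise coprime, so CRT works modulo lcm(m_i) when all pairwise compatibility conditions hold.
Pairwise compatibility: gcd(m_i, m_j) must divide a_i - a_j for every pair.
Merge one congruence at a time:
  Start: x ≡ 7 (mod 15).
  Combine with x ≡ 1 (mod 21): gcd(15, 21) = 3; 1 - 7 = -6, which IS divisible by 3, so compatible.
    Write x = 7 + 15·t and substitute into x ≡ 1 (mod 21): 15·t ≡ 1 − 7 = -6 (mod 21).
    Divide the congruence (and modulus) by g = 3: 5·t ≡ -2 (mod 7).
    Reduce coefficients mod 7: 5·t ≡ 5 (mod 7).
    The inverse of 5 mod 7 is 3 (since 5·3 = 15 = 2·7 + 1), so t ≡ 3·5 = 15 ≡ 1 (mod 7).
    Then x = 7 + 15·1 = 22, valid modulo lcm(15, 21) = 105: x ≡ 22 (mod 105).
  Combine with x ≡ 12 (mod 20): gcd(105, 20) = 5; 12 - 22 = -10, which IS divisible by 5, so compatible.
    Write x = 22 + 105·t and substitute into x ≡ 12 (mod 20): 105·t ≡ 12 − 22 = -10 (mod 20).
    Divide the congruence (and modulus) by g = 5: 21·t ≡ -2 (mod 4).
    Reduce coefficients mod 4: 1·t ≡ 2 (mod 4).
    So t ≡ 2 (mod 4).
    Then x = 22 + 105·2 = 232, valid modulo lcm(105, 20) = 420: x ≡ 232 (mod 420).
Verify: 232 mod 15 = 7, 232 mod 21 = 1, 232 mod 20 = 12.

x ≡ 232 (mod 420).


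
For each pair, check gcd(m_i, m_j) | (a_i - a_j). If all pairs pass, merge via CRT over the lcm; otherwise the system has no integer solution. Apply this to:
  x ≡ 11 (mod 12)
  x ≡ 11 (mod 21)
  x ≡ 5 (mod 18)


Moduli 12, 21, 18 are not pairwise coprime, so CRT works modulo lcm(m_i) when all pairwise compatibility conditions hold.
Pairwise compatibility: gcd(m_i, m_j) must divide a_i - a_j for every pair.
Merge one congruence at a time:
  Start: x ≡ 11 (mod 12).
  Combine with x ≡ 11 (mod 21): gcd(12, 21) = 3; 11 - 11 = 0, which IS divisible by 3, so compatible.
    Write x = 11 + 12·t and substitute into x ≡ 11 (mod 21): 12·t ≡ 11 − 11 = 0 (mod 21).
    Divide the congruence (and modulus) by g = 3: 4·t ≡ 0 (mod 7).
    The inverse of 4 mod 7 is 2 (since 4·2 = 8 = 1·7 + 1), so t ≡ 2·0 = 0 ≡ 0 (mod 7).
    Then x = 11 + 12·0 = 11, valid modulo lcm(12, 21) = 84: x ≡ 11 (mod 84).
  Combine with x ≡ 5 (mod 18): gcd(84, 18) = 6; 5 - 11 = -6, which IS divisible by 6, so compatible.
    Write x = 11 + 84·t and substitute into x ≡ 5 (mod 18): 84·t ≡ 5 − 11 = -6 (mod 18).
    Divide the congruence (and modulus) by g = 6: 14·t ≡ -1 (mod 3).
    Reduce coefficients mod 3: 2·t ≡ 2 (mod 3).
    The inverse of 2 mod 3 is 2 (since 2·2 = 4 = 1·3 + 1), so t ≡ 2·2 = 4 ≡ 1 (mod 3).
    Then x = 11 + 84·1 = 95, valid modulo lcm(84, 18) = 252: x ≡ 95 (mod 252).
Verify: 95 mod 12 = 11, 95 mod 21 = 11, 95 mod 18 = 5.

x ≡ 95 (mod 252).


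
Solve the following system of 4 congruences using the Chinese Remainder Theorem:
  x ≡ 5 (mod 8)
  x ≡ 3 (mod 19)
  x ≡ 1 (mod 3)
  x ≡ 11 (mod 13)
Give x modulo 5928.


Product of moduli M = 8 · 19 · 3 · 13 = 5928.
Merge one congruence at a time:
  Start: x ≡ 5 (mod 8).
  Combine with x ≡ 3 (mod 19); new modulus lcm = 152.
    Write x = 5 + 8·t and substitute into x ≡ 3 (mod 19): 8·t ≡ 3 − 5 = -2 (mod 19).
    Reduce coefficients mod 19: 8·t ≡ 17 (mod 19).
    The inverse of 8 mod 19 is 12 (since 8·12 = 96 = 5·19 + 1), so t ≡ 12·17 = 204 ≡ 14 (mod 19).
    Then x = 5 + 8·14 = 117, valid modulo lcm(8, 19) = 152: x ≡ 117 (mod 152).
  Combine with x ≡ 1 (mod 3); new modulus lcm = 456.
    Write x = 117 + 152·t and substitute into x ≡ 1 (mod 3): 152·t ≡ 1 − 117 = -116 (mod 3).
    Reduce coefficients mod 3: 2·t ≡ 1 (mod 3).
    The inverse of 2 mod 3 is 2 (since 2·2 = 4 = 1·3 + 1), so t ≡ 2·1 = 2 ≡ 2 (mod 3).
    Then x = 117 + 152·2 = 421, valid modulo lcm(152, 3) = 456: x ≡ 421 (mod 456).
  Combine with x ≡ 11 (mod 13); new modulus lcm = 5928.
    Write x = 421 + 456·t and substitute into x ≡ 11 (mod 13): 456·t ≡ 11 − 421 = -410 (mod 13).
    Reduce coefficients mod 13: 1·t ≡ 6 (mod 13).
    So t ≡ 6 (mod 13).
    Then x = 421 + 456·6 = 3157, valid modulo lcm(456, 13) = 5928: x ≡ 3157 (mod 5928).
Verify against each original: 3157 mod 8 = 5, 3157 mod 19 = 3, 3157 mod 3 = 1, 3157 mod 13 = 11.

x ≡ 3157 (mod 5928).


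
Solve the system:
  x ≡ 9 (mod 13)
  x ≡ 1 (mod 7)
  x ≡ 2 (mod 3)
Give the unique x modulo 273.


Moduli 13, 7, 3 are pairwise coprime; by CRT there is a unique solution modulo M = 13 · 7 · 3 = 273.
Solve pairwise, accumulating the modulus:
  Start with x ≡ 9 (mod 13).
  Combine with x ≡ 1 (mod 7): since gcd(13, 7) = 1, we get a unique residue mod 91.
    Write x = 9 + 13·t and substitute into x ≡ 1 (mod 7): 13·t ≡ 1 − 9 = -8 (mod 7).
    Reduce coefficients mod 7: 6·t ≡ 6 (mod 7).
    The inverse of 6 mod 7 is 6 (since 6·6 = 36 = 5·7 + 1), so t ≡ 6·6 = 36 ≡ 1 (mod 7).
    Then x = 9 + 13·1 = 22, valid modulo lcm(13, 7) = 91: x ≡ 22 (mod 91).
  Combine with x ≡ 2 (mod 3): since gcd(91, 3) = 1, we get a unique residue mod 273.
    Write x = 22 + 91·t and substitute into x ≡ 2 (mod 3): 91·t ≡ 2 − 22 = -20 (mod 3).
    Reduce coefficients mod 3: 1·t ≡ 1 (mod 3).
    So t ≡ 1 (mod 3).
    Then x = 22 + 91·1 = 113, valid modulo lcm(91, 3) = 273: x ≡ 113 (mod 273).
Verify: 113 mod 13 = 9 ✓, 113 mod 7 = 1 ✓, 113 mod 3 = 2 ✓.

x ≡ 113 (mod 273).


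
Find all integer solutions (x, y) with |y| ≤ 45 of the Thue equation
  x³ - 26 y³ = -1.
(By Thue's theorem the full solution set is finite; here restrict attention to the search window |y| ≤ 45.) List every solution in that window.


The equation is x³ - 26y³ = -1. For fixed y, x³ = 26·y³ − 1, so a solution requires the RHS to be a perfect cube.
Strategy: iterate y from -45 to 45, compute RHS = 26·y³ − 1, and check whether it is a (positive or negative) perfect cube.
Check small values of y:
  y = 0: RHS = -1 = (-1)³ ⇒ x = -1 works.
  y = 1: RHS = 25 is not a perfect cube.
  y = -1: RHS = -27 = (-3)³ ⇒ x = -3 works.
  y = 2: RHS = 207 is not a perfect cube.
  y = -2: RHS = -209 is not a perfect cube.
  y = 3: RHS = 701 is not a perfect cube.
  y = -3: RHS = -703 is not a perfect cube.
Continuing the search up to |y| = 45 finds no further solutions beyond those listed.
Collected solutions: (-1, 0), (-3, -1).

Solutions (with |y| ≤ 45): (-1, 0), (-3, -1).


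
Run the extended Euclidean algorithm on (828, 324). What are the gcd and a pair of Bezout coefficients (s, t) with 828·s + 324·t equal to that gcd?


Euclidean algorithm on (828, 324) — divide until remainder is 0:
  828 = 2 · 324 + 180
  324 = 1 · 180 + 144
  180 = 1 · 144 + 36
  144 = 4 · 36 + 0
gcd(828, 324) = 36.
Track Bezout coefficients alongside the remainders: start with r₀ = 828 = a·1 + b·0 (s = 1, t = 0) and r₁ = 324 = a·0 + b·1 (s = 0, t = 1); each new remainder r_{k+1} = r_{k-1} − q_k·r_k inherits s_{k+1} = s_{k-1} − q_k·s_k, t_{k+1} = t_{k-1} − q_k·t_k, so r_k = a·s_k + b·t_k at every step:
  q = 2: r = 180, s = 1 − 2·0 = 1, t = 0 − 2·1 = -2  (check: 828·1 + 324·(-2) = 180)
  q = 1: r = 144, s = 0 − 1·1 = -1, t = 1 − 1·(-2) = 3  (check: 828·(-1) + 324·3 = 144)
  q = 1: r = 36, s = 1 − 1·(-1) = 2, t = -2 − 1·3 = -5  (check: 828·2 + 324·(-5) = 36)
The row with r = 36 (the gcd) gives the Bezout coefficients s = 2, t = -5.
Result: 828 · (2) + 324 · (-5) = 36.

gcd(828, 324) = 36; s = 2, t = -5 (check: 828·2 + 324·(-5) = 36).


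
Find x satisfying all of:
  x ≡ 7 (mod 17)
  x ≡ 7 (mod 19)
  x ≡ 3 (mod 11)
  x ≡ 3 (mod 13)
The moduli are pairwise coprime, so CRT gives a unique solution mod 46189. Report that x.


Product of moduli M = 17 · 19 · 11 · 13 = 46189.
Merge one congruence at a time:
  Start: x ≡ 7 (mod 17).
  Combine with x ≡ 7 (mod 19); new modulus lcm = 323.
    Write x = 7 + 17·t and substitute into x ≡ 7 (mod 19): 17·t ≡ 7 − 7 = 0 (mod 19).
    The inverse of 17 mod 19 is 9 (since 17·9 = 153 = 8·19 + 1), so t ≡ 9·0 = 0 ≡ 0 (mod 19).
    Then x = 7 + 17·0 = 7, valid modulo lcm(17, 19) = 323: x ≡ 7 (mod 323).
  Combine with x ≡ 3 (mod 11); new modulus lcm = 3553.
    Write x = 7 + 323·t and substitute into x ≡ 3 (mod 11): 323·t ≡ 3 − 7 = -4 (mod 11).
    Reduce coefficients mod 11: 4·t ≡ 7 (mod 11).
    The inverse of 4 mod 11 is 3 (since 4·3 = 12 = 1·11 + 1), so t ≡ 3·7 = 21 ≡ 10 (mod 11).
    Then x = 7 + 323·10 = 3237, valid modulo lcm(323, 11) = 3553: x ≡ 3237 (mod 3553).
  Combine with x ≡ 3 (mod 13); new modulus lcm = 46189.
    Write x = 3237 + 3553·t and substitute into x ≡ 3 (mod 13): 3553·t ≡ 3 − 3237 = -3234 (mod 13).
    Reduce coefficients mod 13: 4·t ≡ 3 (mod 13).
    The inverse of 4 mod 13 is 10 (since 4·10 = 40 = 3·13 + 1), so t ≡ 10·3 = 30 ≡ 4 (mod 13).
    Then x = 3237 + 3553·4 = 17449, valid modulo lcm(3553, 13) = 46189: x ≡ 17449 (mod 46189).
Verify against each original: 17449 mod 17 = 7, 17449 mod 19 = 7, 17449 mod 11 = 3, 17449 mod 13 = 3.

x ≡ 17449 (mod 46189).


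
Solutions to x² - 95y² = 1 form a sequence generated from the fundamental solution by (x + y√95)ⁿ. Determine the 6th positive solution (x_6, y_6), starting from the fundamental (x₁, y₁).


Step 1: Find the fundamental solution (x₁, y₁) of x² - 95y² = 1.
  Expand √95 as a continued fraction. a₀ = ⌊√95⌋ = 9; iterate m_{k+1} = d_k·a_k − m_k, d_{k+1} = (95 − m_{k+1}²)/d_k, a_{k+1} = ⌊(a₀ + m_{k+1})/d_{k+1}⌋ (starting m₀ = 0, d₀ = 1), with convergents p_k = a_k·p_{k-1} + p_{k-2}, q_k = a_k·q_{k-1} + q_{k-2} (p₋₁ = 1, q₋₁ = 0):
  k = 0: a₀ = 9; p₀/q₀ = 9/1; p₀² − 95·q₀² = 81 − 95 = -14.
  k = 1: m = 9, d = 14, a = ⌊(9 + 9)/14⌋ = 1; p/q = (1·9 + 1)/(1·1 + 0) = 10/1; p² − 95·q² = 100 − 95 = 5.
  k = 2: m = 5, d = 5, a = ⌊(9 + 5)/5⌋ = 2; p/q = (2·10 + 9)/(2·1 + 1) = 29/3; p² − 95·q² = 841 − 855 = -14.
  k = 3: m = 5, d = 14, a = ⌊(9 + 5)/14⌋ = 1; p/q = (1·29 + 10)/(1·3 + 1) = 39/4; p² − 95·q² = 1521 − 1520 = 1.
  The first convergent with p² − 95·q² = 1 gives the fundamental solution (x₁, y₁) = (39, 4).
Step 2: Apply the recurrence (x_{n+1}, y_{n+1}) = (x₁x_n + 95y₁y_n, x₁y_n + y₁x_n) repeatedly.
  From (x_1, y_1) = (39, 4): x_2 = 39·39 + 95·4·4 = 3041; y_2 = 39·4 + 4·39 = 312.
  From (x_2, y_2) = (3041, 312): x_3 = 39·3041 + 95·4·312 = 237159; y_3 = 39·312 + 4·3041 = 24332.
  From (x_3, y_3) = (237159, 24332): x_4 = 39·237159 + 95·4·24332 = 18495361; y_4 = 39·24332 + 4·237159 = 1897584.
  From (x_4, y_4) = (18495361, 1897584): x_5 = 39·18495361 + 95·4·1897584 = 1442400999; y_5 = 39·1897584 + 4·18495361 = 147987220.
  From (x_5, y_5) = (1442400999, 147987220): x_6 = 39·1442400999 + 95·4·147987220 = 112488782561; y_6 = 39·147987220 + 4·1442400999 = 11541105576.
Step 3: Verify x_6² - 95·y_6² = 12653726202055937718721 - 12653726202055937718720 = 1 (should be 1). ✓

(x_1, y_1) = (39, 4); (x_6, y_6) = (112488782561, 11541105576).


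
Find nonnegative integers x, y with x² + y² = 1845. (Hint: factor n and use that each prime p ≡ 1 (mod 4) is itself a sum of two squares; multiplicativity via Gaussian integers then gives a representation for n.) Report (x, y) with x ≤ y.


Step 1: Factor n = 1845 = 3^2 · 5 · 41.
Step 2: Check the mod-4 condition on each prime factor: 3 ≡ 3 (mod 4), exponent 2 (must be even); 5 ≡ 1 (mod 4), exponent 1; 41 ≡ 1 (mod 4), exponent 1.
All primes ≡ 3 (mod 4) appear to even exponent (or don't appear), so by the two-squares theorem n IS expressible as a sum of two squares.
Step 3: Build a representation. Group n = k² · m with k = 3 and m = 5 · 41 = 205 (a product of primes ≡ 1 (mod 4)); a representation of m scales to one of n via (k·x)² + (k·y)² = k²(x² + y²). Each prime p ≡ 1 (mod 4) is itself a sum of two squares; find a² by testing p − a² for a perfect square:
  5: 5 − 1² = 4 = 2² ⇒ 5 = 1² + 2².
  41: 41 − 1² = 40, 41 − 2² = 37, 41 − 3² = 32, 41 − 4² = 25 = 5² ⇒ 41 = 4² + 5².
  Combine using the Brahmagupta–Fibonacci identity (a² + b²)(c² + d²) = (ac − bd)² + (ad + bc)² = (ac + bd)² + (ad − bc)²:
  5 · 41 = 205: from (1² + 2²)(4² + 5²), take (1·4 − 2·5, 1·5 + 2·4) = (4 − 10, 5 + 8) = (-6, 13); dropping signs (only squares matter) gives (6, 13); check 6² + 13² = 36 + 169 = 205 ✓.
  Scale by k = 3: (3·6, 3·13) = (18, 39).
Step 4: Order so x ≤ y and verify: 18² + 39² = 324 + 1521 = 1845 = n. ✓

n = 1845 = 18² + 39² (one valid representation with x ≤ y).


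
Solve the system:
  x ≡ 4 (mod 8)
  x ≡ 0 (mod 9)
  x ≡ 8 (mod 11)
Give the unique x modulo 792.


Moduli 8, 9, 11 are pairwise coprime; by CRT there is a unique solution modulo M = 8 · 9 · 11 = 792.
Solve pairwise, accumulating the modulus:
  Start with x ≡ 4 (mod 8).
  Combine with x ≡ 0 (mod 9): since gcd(8, 9) = 1, we get a unique residue mod 72.
    Write x = 4 + 8·t and substitute into x ≡ 0 (mod 9): 8·t ≡ 0 − 4 = -4 (mod 9).
    Reduce coefficients mod 9: 8·t ≡ 5 (mod 9).
    The inverse of 8 mod 9 is 8 (since 8·8 = 64 = 7·9 + 1), so t ≡ 8·5 = 40 ≡ 4 (mod 9).
    Then x = 4 + 8·4 = 36, valid modulo lcm(8, 9) = 72: x ≡ 36 (mod 72).
  Combine with x ≡ 8 (mod 11): since gcd(72, 11) = 1, we get a unique residue mod 792.
    Write x = 36 + 72·t and substitute into x ≡ 8 (mod 11): 72·t ≡ 8 − 36 = -28 (mod 11).
    Reduce coefficients mod 11: 6·t ≡ 5 (mod 11).
    The inverse of 6 mod 11 is 2 (since 6·2 = 12 = 1·11 + 1), so t ≡ 2·5 = 10 ≡ 10 (mod 11).
    Then x = 36 + 72·10 = 756, valid modulo lcm(72, 11) = 792: x ≡ 756 (mod 792).
Verify: 756 mod 8 = 4 ✓, 756 mod 9 = 0 ✓, 756 mod 11 = 8 ✓.

x ≡ 756 (mod 792).


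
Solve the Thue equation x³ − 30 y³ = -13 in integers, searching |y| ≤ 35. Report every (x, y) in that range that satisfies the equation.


The equation is x³ - 30y³ = -13. For fixed y, x³ = 30·y³ − 13, so a solution requires the RHS to be a perfect cube.
Strategy: iterate y from -35 to 35, compute RHS = 30·y³ − 13, and check whether it is a (positive or negative) perfect cube.
Check small values of y:
  y = 0: RHS = -13 is not a perfect cube.
  y = 1: RHS = 17 is not a perfect cube.
  y = -1: RHS = -43 is not a perfect cube.
  y = 2: RHS = 227 is not a perfect cube.
  y = -2: RHS = -253 is not a perfect cube.
  y = 3: RHS = 797 is not a perfect cube.
  y = -3: RHS = -823 is not a perfect cube.
Continuing the search up to |y| = 35 finds no solutions either.
No (x, y) in the scanned range satisfies the equation.

No integer solutions with |y| ≤ 35.


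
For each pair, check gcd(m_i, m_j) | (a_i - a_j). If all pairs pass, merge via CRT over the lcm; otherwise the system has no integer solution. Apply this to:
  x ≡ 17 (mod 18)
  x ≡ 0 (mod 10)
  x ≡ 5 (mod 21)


Moduli 18, 10, 21 are not pairwise coprime, so CRT works modulo lcm(m_i) when all pairwise compatibility conditions hold.
Pairwise compatibility: gcd(m_i, m_j) must divide a_i - a_j for every pair.
Merge one congruence at a time:
  Start: x ≡ 17 (mod 18).
  Combine with x ≡ 0 (mod 10): gcd(18, 10) = 2, and 0 - 17 = -17 is NOT divisible by 2.
    ⇒ system is inconsistent (no integer solution).

No solution (the system is inconsistent).


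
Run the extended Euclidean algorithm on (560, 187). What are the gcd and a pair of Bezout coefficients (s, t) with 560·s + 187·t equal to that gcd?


Euclidean algorithm on (560, 187) — divide until remainder is 0:
  560 = 2 · 187 + 186
  187 = 1 · 186 + 1
  186 = 186 · 1 + 0
gcd(560, 187) = 1.
Track Bezout coefficients alongside the remainders: start with r₀ = 560 = a·1 + b·0 (s = 1, t = 0) and r₁ = 187 = a·0 + b·1 (s = 0, t = 1); each new remainder r_{k+1} = r_{k-1} − q_k·r_k inherits s_{k+1} = s_{k-1} − q_k·s_k, t_{k+1} = t_{k-1} − q_k·t_k, so r_k = a·s_k + b·t_k at every step:
  q = 2: r = 186, s = 1 − 2·0 = 1, t = 0 − 2·1 = -2  (check: 560·1 + 187·(-2) = 186)
  q = 1: r = 1, s = 0 − 1·1 = -1, t = 1 − 1·(-2) = 3  (check: 560·(-1) + 187·3 = 1)
The row with r = 1 (the gcd) gives the Bezout coefficients s = -1, t = 3.
Result: 560 · (-1) + 187 · (3) = 1.

gcd(560, 187) = 1; s = -1, t = 3 (check: 560·(-1) + 187·3 = 1).


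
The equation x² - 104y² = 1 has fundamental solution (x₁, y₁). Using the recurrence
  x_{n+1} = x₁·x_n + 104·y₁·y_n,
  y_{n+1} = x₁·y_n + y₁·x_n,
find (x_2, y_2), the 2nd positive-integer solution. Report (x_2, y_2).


Step 1: Find the fundamental solution (x₁, y₁) of x² - 104y² = 1.
  Expand √104 as a continued fraction. a₀ = ⌊√104⌋ = 10; iterate m_{k+1} = d_k·a_k − m_k, d_{k+1} = (104 − m_{k+1}²)/d_k, a_{k+1} = ⌊(a₀ + m_{k+1})/d_{k+1}⌋ (starting m₀ = 0, d₀ = 1), with convergents p_k = a_k·p_{k-1} + p_{k-2}, q_k = a_k·q_{k-1} + q_{k-2} (p₋₁ = 1, q₋₁ = 0):
  k = 0: a₀ = 10; p₀/q₀ = 10/1; p₀² − 104·q₀² = 100 − 104 = -4.
  k = 1: m = 10, d = 4, a = ⌊(10 + 10)/4⌋ = 5; p/q = (5·10 + 1)/(5·1 + 0) = 51/5; p² − 104·q² = 2601 − 2600 = 1.
  The first convergent with p² − 104·q² = 1 gives the fundamental solution (x₁, y₁) = (51, 5).
Step 2: Apply the recurrence (x_{n+1}, y_{n+1}) = (x₁x_n + 104y₁y_n, x₁y_n + y₁x_n) repeatedly.
  From (x_1, y_1) = (51, 5): x_2 = 51·51 + 104·5·5 = 5201; y_2 = 51·5 + 5·51 = 510.
Step 3: Verify x_2² - 104·y_2² = 27050401 - 27050400 = 1 (should be 1). ✓

(x_1, y_1) = (51, 5); (x_2, y_2) = (5201, 510).


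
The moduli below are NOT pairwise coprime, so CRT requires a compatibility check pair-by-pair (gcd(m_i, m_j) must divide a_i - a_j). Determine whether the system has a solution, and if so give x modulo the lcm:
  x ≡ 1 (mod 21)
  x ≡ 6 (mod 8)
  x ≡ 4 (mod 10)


Moduli 21, 8, 10 are not pairwise coprime, so CRT works modulo lcm(m_i) when all pairwise compatibility conditions hold.
Pairwise compatibility: gcd(m_i, m_j) must divide a_i - a_j for every pair.
Merge one congruence at a time:
  Start: x ≡ 1 (mod 21).
  Combine with x ≡ 6 (mod 8): gcd(21, 8) = 1; 6 - 1 = 5, which IS divisible by 1, so compatible.
    Write x = 1 + 21·t and substitute into x ≡ 6 (mod 8): 21·t ≡ 6 − 1 = 5 (mod 8).
    Reduce coefficients mod 8: 5·t ≡ 5 (mod 8).
    The inverse of 5 mod 8 is 5 (since 5·5 = 25 = 3·8 + 1), so t ≡ 5·5 = 25 ≡ 1 (mod 8).
    Then x = 1 + 21·1 = 22, valid modulo lcm(21, 8) = 168: x ≡ 22 (mod 168).
  Combine with x ≡ 4 (mod 10): gcd(168, 10) = 2; 4 - 22 = -18, which IS divisible by 2, so compatible.
    Write x = 22 + 168·t and substitute into x ≡ 4 (mod 10): 168·t ≡ 4 − 22 = -18 (mod 10).
    Divide the congruence (and modulus) by g = 2: 84·t ≡ -9 (mod 5).
    Reduce coefficients mod 5: 4·t ≡ 1 (mod 5).
    The inverse of 4 mod 5 is 4 (since 4·4 = 16 = 3·5 + 1), so t ≡ 4·1 = 4 ≡ 4 (mod 5).
    Then x = 22 + 168·4 = 694, valid modulo lcm(168, 10) = 840: x ≡ 694 (mod 840).
Verify: 694 mod 21 = 1, 694 mod 8 = 6, 694 mod 10 = 4.

x ≡ 694 (mod 840).


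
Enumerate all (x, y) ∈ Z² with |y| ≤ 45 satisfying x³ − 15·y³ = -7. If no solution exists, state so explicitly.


The equation is x³ - 15y³ = -7. For fixed y, x³ = 15·y³ − 7, so a solution requires the RHS to be a perfect cube.
Strategy: iterate y from -45 to 45, compute RHS = 15·y³ − 7, and check whether it is a (positive or negative) perfect cube.
Check small values of y:
  y = 0: RHS = -7 is not a perfect cube.
  y = 1: RHS = 8 = (2)³ ⇒ x = 2 works.
  y = -1: RHS = -22 is not a perfect cube.
  y = 2: RHS = 113 is not a perfect cube.
  y = -2: RHS = -127 is not a perfect cube.
  y = 3: RHS = 398 is not a perfect cube.
  y = -3: RHS = -412 is not a perfect cube.
Continuing the search up to |y| = 45 finds no further solutions beyond those listed.
Collected solutions: (2, 1).

Solutions (with |y| ≤ 45): (2, 1).


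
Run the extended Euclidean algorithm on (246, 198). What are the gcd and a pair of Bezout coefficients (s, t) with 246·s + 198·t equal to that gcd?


Euclidean algorithm on (246, 198) — divide until remainder is 0:
  246 = 1 · 198 + 48
  198 = 4 · 48 + 6
  48 = 8 · 6 + 0
gcd(246, 198) = 6.
Track Bezout coefficients alongside the remainders: start with r₀ = 246 = a·1 + b·0 (s = 1, t = 0) and r₁ = 198 = a·0 + b·1 (s = 0, t = 1); each new remainder r_{k+1} = r_{k-1} − q_k·r_k inherits s_{k+1} = s_{k-1} − q_k·s_k, t_{k+1} = t_{k-1} − q_k·t_k, so r_k = a·s_k + b·t_k at every step:
  q = 1: r = 48, s = 1 − 1·0 = 1, t = 0 − 1·1 = -1  (check: 246·1 + 198·(-1) = 48)
  q = 4: r = 6, s = 0 − 4·1 = -4, t = 1 − 4·(-1) = 5  (check: 246·(-4) + 198·5 = 6)
The row with r = 6 (the gcd) gives the Bezout coefficients s = -4, t = 5.
Result: 246 · (-4) + 198 · (5) = 6.

gcd(246, 198) = 6; s = -4, t = 5 (check: 246·(-4) + 198·5 = 6).


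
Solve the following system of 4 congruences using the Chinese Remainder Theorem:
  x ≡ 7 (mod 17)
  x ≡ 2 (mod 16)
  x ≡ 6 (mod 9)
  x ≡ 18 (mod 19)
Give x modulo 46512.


Product of moduli M = 17 · 16 · 9 · 19 = 46512.
Merge one congruence at a time:
  Start: x ≡ 7 (mod 17).
  Combine with x ≡ 2 (mod 16); new modulus lcm = 272.
    Write x = 7 + 17·t and substitute into x ≡ 2 (mod 16): 17·t ≡ 2 − 7 = -5 (mod 16).
    Reduce coefficients mod 16: 1·t ≡ 11 (mod 16).
    So t ≡ 11 (mod 16).
    Then x = 7 + 17·11 = 194, valid modulo lcm(17, 16) = 272: x ≡ 194 (mod 272).
  Combine with x ≡ 6 (mod 9); new modulus lcm = 2448.
    Write x = 194 + 272·t and substitute into x ≡ 6 (mod 9): 272·t ≡ 6 − 194 = -188 (mod 9).
    Reduce coefficients mod 9: 2·t ≡ 1 (mod 9).
    The inverse of 2 mod 9 is 5 (since 2·5 = 10 = 1·9 + 1), so t ≡ 5·1 = 5 ≡ 5 (mod 9).
    Then x = 194 + 272·5 = 1554, valid modulo lcm(272, 9) = 2448: x ≡ 1554 (mod 2448).
  Combine with x ≡ 18 (mod 19); new modulus lcm = 46512.
    Write x = 1554 + 2448·t and substitute into x ≡ 18 (mod 19): 2448·t ≡ 18 − 1554 = -1536 (mod 19).
    Reduce coefficients mod 19: 16·t ≡ 3 (mod 19).
    The inverse of 16 mod 19 is 6 (since 16·6 = 96 = 5·19 + 1), so t ≡ 6·3 = 18 ≡ 18 (mod 19).
    Then x = 1554 + 2448·18 = 45618, valid modulo lcm(2448, 19) = 46512: x ≡ 45618 (mod 46512).
Verify against each original: 45618 mod 17 = 7, 45618 mod 16 = 2, 45618 mod 9 = 6, 45618 mod 19 = 18.

x ≡ 45618 (mod 46512).


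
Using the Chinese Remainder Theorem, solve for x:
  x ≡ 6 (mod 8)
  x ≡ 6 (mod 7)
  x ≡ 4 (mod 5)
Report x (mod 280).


Moduli 8, 7, 5 are pairwise coprime; by CRT there is a unique solution modulo M = 8 · 7 · 5 = 280.
Solve pairwise, accumulating the modulus:
  Start with x ≡ 6 (mod 8).
  Combine with x ≡ 6 (mod 7): since gcd(8, 7) = 1, we get a unique residue mod 56.
    Write x = 6 + 8·t and substitute into x ≡ 6 (mod 7): 8·t ≡ 6 − 6 = 0 (mod 7).
    Reduce coefficients mod 7: 1·t ≡ 0 (mod 7).
    So t ≡ 0 (mod 7).
    Then x = 6 + 8·0 = 6, valid modulo lcm(8, 7) = 56: x ≡ 6 (mod 56).
  Combine with x ≡ 4 (mod 5): since gcd(56, 5) = 1, we get a unique residue mod 280.
    Write x = 6 + 56·t and substitute into x ≡ 4 (mod 5): 56·t ≡ 4 − 6 = -2 (mod 5).
    Reduce coefficients mod 5: 1·t ≡ 3 (mod 5).
    So t ≡ 3 (mod 5).
    Then x = 6 + 56·3 = 174, valid modulo lcm(56, 5) = 280: x ≡ 174 (mod 280).
Verify: 174 mod 8 = 6 ✓, 174 mod 7 = 6 ✓, 174 mod 5 = 4 ✓.

x ≡ 174 (mod 280).


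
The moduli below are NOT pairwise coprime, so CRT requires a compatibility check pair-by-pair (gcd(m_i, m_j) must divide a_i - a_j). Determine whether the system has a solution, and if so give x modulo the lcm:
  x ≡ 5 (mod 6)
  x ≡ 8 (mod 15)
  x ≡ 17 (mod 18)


Moduli 6, 15, 18 are not pairwise coprime, so CRT works modulo lcm(m_i) when all pairwise compatibility conditions hold.
Pairwise compatibility: gcd(m_i, m_j) must divide a_i - a_j for every pair.
Merge one congruence at a time:
  Start: x ≡ 5 (mod 6).
  Combine with x ≡ 8 (mod 15): gcd(6, 15) = 3; 8 - 5 = 3, which IS divisible by 3, so compatible.
    Write x = 5 + 6·t and substitute into x ≡ 8 (mod 15): 6·t ≡ 8 − 5 = 3 (mod 15).
    Divide the congruence (and modulus) by g = 3: 2·t ≡ 1 (mod 5).
    The inverse of 2 mod 5 is 3 (since 2·3 = 6 = 1·5 + 1), so t ≡ 3·1 = 3 ≡ 3 (mod 5).
    Then x = 5 + 6·3 = 23, valid modulo lcm(6, 15) = 30: x ≡ 23 (mod 30).
  Combine with x ≡ 17 (mod 18): gcd(30, 18) = 6; 17 - 23 = -6, which IS divisible by 6, so compatible.
    Write x = 23 + 30·t and substitute into x ≡ 17 (mod 18): 30·t ≡ 17 − 23 = -6 (mod 18).
    Divide the congruence (and modulus) by g = 6: 5·t ≡ -1 (mod 3).
    Reduce coefficients mod 3: 2·t ≡ 2 (mod 3).
    The inverse of 2 mod 3 is 2 (since 2·2 = 4 = 1·3 + 1), so t ≡ 2·2 = 4 ≡ 1 (mod 3).
    Then x = 23 + 30·1 = 53, valid modulo lcm(30, 18) = 90: x ≡ 53 (mod 90).
Verify: 53 mod 6 = 5, 53 mod 15 = 8, 53 mod 18 = 17.

x ≡ 53 (mod 90).


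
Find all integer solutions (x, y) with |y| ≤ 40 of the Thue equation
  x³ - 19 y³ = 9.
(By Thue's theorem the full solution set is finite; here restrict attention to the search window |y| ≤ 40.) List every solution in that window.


The equation is x³ - 19y³ = 9. For fixed y, x³ = 19·y³ + 9, so a solution requires the RHS to be a perfect cube.
Strategy: iterate y from -40 to 40, compute RHS = 19·y³ + 9, and check whether it is a (positive or negative) perfect cube.
Check small values of y:
  y = 0: RHS = 9 is not a perfect cube.
  y = 1: RHS = 28 is not a perfect cube.
  y = -1: RHS = -10 is not a perfect cube.
  y = 2: RHS = 161 is not a perfect cube.
  y = -2: RHS = -143 is not a perfect cube.
  y = 3: RHS = 522 is not a perfect cube.
  y = -3: RHS = -504 is not a perfect cube.
Continuing the search up to |y| = 40 finds no solutions either.
No (x, y) in the scanned range satisfies the equation.

No integer solutions with |y| ≤ 40.


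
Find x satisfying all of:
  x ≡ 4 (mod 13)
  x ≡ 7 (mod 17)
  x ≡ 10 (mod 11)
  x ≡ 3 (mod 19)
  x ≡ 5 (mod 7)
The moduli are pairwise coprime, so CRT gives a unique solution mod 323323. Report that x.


Product of moduli M = 13 · 17 · 11 · 19 · 7 = 323323.
Merge one congruence at a time:
  Start: x ≡ 4 (mod 13).
  Combine with x ≡ 7 (mod 17); new modulus lcm = 221.
    Write x = 4 + 13·t and substitute into x ≡ 7 (mod 17): 13·t ≡ 7 − 4 = 3 (mod 17).
    The inverse of 13 mod 17 is 4 (since 13·4 = 52 = 3·17 + 1), so t ≡ 4·3 = 12 ≡ 12 (mod 17).
    Then x = 4 + 13·12 = 160, valid modulo lcm(13, 17) = 221: x ≡ 160 (mod 221).
  Combine with x ≡ 10 (mod 11); new modulus lcm = 2431.
    Write x = 160 + 221·t and substitute into x ≡ 10 (mod 11): 221·t ≡ 10 − 160 = -150 (mod 11).
    Reduce coefficients mod 11: 1·t ≡ 4 (mod 11).
    So t ≡ 4 (mod 11).
    Then x = 160 + 221·4 = 1044, valid modulo lcm(221, 11) = 2431: x ≡ 1044 (mod 2431).
  Combine with x ≡ 3 (mod 19); new modulus lcm = 46189.
    Write x = 1044 + 2431·t and substitute into x ≡ 3 (mod 19): 2431·t ≡ 3 − 1044 = -1041 (mod 19).
    Reduce coefficients mod 19: 18·t ≡ 4 (mod 19).
    The inverse of 18 mod 19 is 18 (since 18·18 = 324 = 17·19 + 1), so t ≡ 18·4 = 72 ≡ 15 (mod 19).
    Then x = 1044 + 2431·15 = 37509, valid modulo lcm(2431, 19) = 46189: x ≡ 37509 (mod 46189).
  Combine with x ≡ 5 (mod 7); new modulus lcm = 323323.
    Write x = 37509 + 46189·t and substitute into x ≡ 5 (mod 7): 46189·t ≡ 5 − 37509 = -37504 (mod 7).
    Reduce coefficients mod 7: 3·t ≡ 2 (mod 7).
    The inverse of 3 mod 7 is 5 (since 3·5 = 15 = 2·7 + 1), so t ≡ 5·2 = 10 ≡ 3 (mod 7).
    Then x = 37509 + 46189·3 = 176076, valid modulo lcm(46189, 7) = 323323: x ≡ 176076 (mod 323323).
Verify against each original: 176076 mod 13 = 4, 176076 mod 17 = 7, 176076 mod 11 = 10, 176076 mod 19 = 3, 176076 mod 7 = 5.

x ≡ 176076 (mod 323323).


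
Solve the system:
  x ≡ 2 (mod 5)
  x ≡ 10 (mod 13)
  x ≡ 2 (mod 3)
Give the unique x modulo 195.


Moduli 5, 13, 3 are pairwise coprime; by CRT there is a unique solution modulo M = 5 · 13 · 3 = 195.
Solve pairwise, accumulating the modulus:
  Start with x ≡ 2 (mod 5).
  Combine with x ≡ 10 (mod 13): since gcd(5, 13) = 1, we get a unique residue mod 65.
    Write x = 2 + 5·t and substitute into x ≡ 10 (mod 13): 5·t ≡ 10 − 2 = 8 (mod 13).
    The inverse of 5 mod 13 is 8 (since 5·8 = 40 = 3·13 + 1), so t ≡ 8·8 = 64 ≡ 12 (mod 13).
    Then x = 2 + 5·12 = 62, valid modulo lcm(5, 13) = 65: x ≡ 62 (mod 65).
  Combine with x ≡ 2 (mod 3): since gcd(65, 3) = 1, we get a unique residue mod 195.
    Write x = 62 + 65·t and substitute into x ≡ 2 (mod 3): 65·t ≡ 2 − 62 = -60 (mod 3).
    Reduce coefficients mod 3: 2·t ≡ 0 (mod 3).
    The inverse of 2 mod 3 is 2 (since 2·2 = 4 = 1·3 + 1), so t ≡ 2·0 = 0 ≡ 0 (mod 3).
    Then x = 62 + 65·0 = 62, valid modulo lcm(65, 3) = 195: x ≡ 62 (mod 195).
Verify: 62 mod 5 = 2 ✓, 62 mod 13 = 10 ✓, 62 mod 3 = 2 ✓.

x ≡ 62 (mod 195).


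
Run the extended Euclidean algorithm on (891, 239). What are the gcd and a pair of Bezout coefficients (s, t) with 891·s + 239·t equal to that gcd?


Euclidean algorithm on (891, 239) — divide until remainder is 0:
  891 = 3 · 239 + 174
  239 = 1 · 174 + 65
  174 = 2 · 65 + 44
  65 = 1 · 44 + 21
  44 = 2 · 21 + 2
  21 = 10 · 2 + 1
  2 = 2 · 1 + 0
gcd(891, 239) = 1.
Track Bezout coefficients alongside the remainders: start with r₀ = 891 = a·1 + b·0 (s = 1, t = 0) and r₁ = 239 = a·0 + b·1 (s = 0, t = 1); each new remainder r_{k+1} = r_{k-1} − q_k·r_k inherits s_{k+1} = s_{k-1} − q_k·s_k, t_{k+1} = t_{k-1} − q_k·t_k, so r_k = a·s_k + b·t_k at every step:
  q = 3: r = 174, s = 1 − 3·0 = 1, t = 0 − 3·1 = -3  (check: 891·1 + 239·(-3) = 174)
  q = 1: r = 65, s = 0 − 1·1 = -1, t = 1 − 1·(-3) = 4  (check: 891·(-1) + 239·4 = 65)
  q = 2: r = 44, s = 1 − 2·(-1) = 3, t = -3 − 2·4 = -11  (check: 891·3 + 239·(-11) = 44)
  q = 1: r = 21, s = -1 − 1·3 = -4, t = 4 − 1·(-11) = 15  (check: 891·(-4) + 239·15 = 21)
  q = 2: r = 2, s = 3 − 2·(-4) = 11, t = -11 − 2·15 = -41  (check: 891·11 + 239·(-41) = 2)
  q = 10: r = 1, s = -4 − 10·11 = -114, t = 15 − 10·(-41) = 425  (check: 891·(-114) + 239·425 = 1)
The row with r = 1 (the gcd) gives the Bezout coefficients s = -114, t = 425.
Result: 891 · (-114) + 239 · (425) = 1.

gcd(891, 239) = 1; s = -114, t = 425 (check: 891·(-114) + 239·425 = 1).


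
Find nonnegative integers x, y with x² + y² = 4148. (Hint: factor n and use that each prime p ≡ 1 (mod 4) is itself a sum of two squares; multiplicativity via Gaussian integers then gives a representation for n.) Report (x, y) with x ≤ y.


Step 1: Factor n = 4148 = 2^2 · 17 · 61.
Step 2: Check the mod-4 condition on each prime factor: 2 = 2 (special); 17 ≡ 1 (mod 4), exponent 1; 61 ≡ 1 (mod 4), exponent 1.
All primes ≡ 3 (mod 4) appear to even exponent (or don't appear), so by the two-squares theorem n IS expressible as a sum of two squares.
Step 3: Build a representation. Group n = k² · m with k = 2 and m = 17 · 61 = 1037 (a product of primes ≡ 1 (mod 4)); a representation of m scales to one of n via (k·x)² + (k·y)² = k²(x² + y²). Each prime p ≡ 1 (mod 4) is itself a sum of two squares; find a² by testing p − a² for a perfect square:
  17: 17 − 1² = 16 = 4² ⇒ 17 = 1² + 4².
  61: 61 − 1² = 60, 61 − 2² = 57, 61 − 3² = 52, 61 − 4² = 45, 61 − 5² = 36 = 6² ⇒ 61 = 5² + 6².
  Combine using the Brahmagupta–Fibonacci identity (a² + b²)(c² + d²) = (ac − bd)² + (ad + bc)² = (ac + bd)² + (ad − bc)²:
  17 · 61 = 1037: from (1² + 4²)(5² + 6²), take (1·5 − 4·6, 1·6 + 4·5) = (5 − 24, 6 + 20) = (-19, 26); dropping signs (only squares matter) gives (19, 26); check 19² + 26² = 361 + 676 = 1037 ✓.
  Scale by k = 2: (2·19, 2·26) = (38, 52).
Step 4: Order so x ≤ y and verify: 38² + 52² = 1444 + 2704 = 4148 = n. ✓

n = 4148 = 38² + 52² (one valid representation with x ≤ y).


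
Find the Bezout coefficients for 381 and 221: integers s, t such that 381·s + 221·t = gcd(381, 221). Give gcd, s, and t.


Euclidean algorithm on (381, 221) — divide until remainder is 0:
  381 = 1 · 221 + 160
  221 = 1 · 160 + 61
  160 = 2 · 61 + 38
  61 = 1 · 38 + 23
  38 = 1 · 23 + 15
  23 = 1 · 15 + 8
  15 = 1 · 8 + 7
  8 = 1 · 7 + 1
  7 = 7 · 1 + 0
gcd(381, 221) = 1.
Track Bezout coefficients alongside the remainders: start with r₀ = 381 = a·1 + b·0 (s = 1, t = 0) and r₁ = 221 = a·0 + b·1 (s = 0, t = 1); each new remainder r_{k+1} = r_{k-1} − q_k·r_k inherits s_{k+1} = s_{k-1} − q_k·s_k, t_{k+1} = t_{k-1} − q_k·t_k, so r_k = a·s_k + b·t_k at every step:
  q = 1: r = 160, s = 1 − 1·0 = 1, t = 0 − 1·1 = -1  (check: 381·1 + 221·(-1) = 160)
  q = 1: r = 61, s = 0 − 1·1 = -1, t = 1 − 1·(-1) = 2  (check: 381·(-1) + 221·2 = 61)
  q = 2: r = 38, s = 1 − 2·(-1) = 3, t = -1 − 2·2 = -5  (check: 381·3 + 221·(-5) = 38)
  q = 1: r = 23, s = -1 − 1·3 = -4, t = 2 − 1·(-5) = 7  (check: 381·(-4) + 221·7 = 23)
  q = 1: r = 15, s = 3 − 1·(-4) = 7, t = -5 − 1·7 = -12  (check: 381·7 + 221·(-12) = 15)
  q = 1: r = 8, s = -4 − 1·7 = -11, t = 7 − 1·(-12) = 19  (check: 381·(-11) + 221·19 = 8)
  q = 1: r = 7, s = 7 − 1·(-11) = 18, t = -12 − 1·19 = -31  (check: 381·18 + 221·(-31) = 7)
  q = 1: r = 1, s = -11 − 1·18 = -29, t = 19 − 1·(-31) = 50  (check: 381·(-29) + 221·50 = 1)
The row with r = 1 (the gcd) gives the Bezout coefficients s = -29, t = 50.
Result: 381 · (-29) + 221 · (50) = 1.

gcd(381, 221) = 1; s = -29, t = 50 (check: 381·(-29) + 221·50 = 1).
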